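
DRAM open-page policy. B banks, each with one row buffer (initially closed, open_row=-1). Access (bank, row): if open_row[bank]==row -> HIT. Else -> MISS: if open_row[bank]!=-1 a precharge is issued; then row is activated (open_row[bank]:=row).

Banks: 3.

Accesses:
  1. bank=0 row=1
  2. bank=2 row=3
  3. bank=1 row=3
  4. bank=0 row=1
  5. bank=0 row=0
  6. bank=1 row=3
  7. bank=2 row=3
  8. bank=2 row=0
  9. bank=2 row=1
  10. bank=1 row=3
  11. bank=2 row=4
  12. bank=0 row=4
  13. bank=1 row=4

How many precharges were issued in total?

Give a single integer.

Acc 1: bank0 row1 -> MISS (open row1); precharges=0
Acc 2: bank2 row3 -> MISS (open row3); precharges=0
Acc 3: bank1 row3 -> MISS (open row3); precharges=0
Acc 4: bank0 row1 -> HIT
Acc 5: bank0 row0 -> MISS (open row0); precharges=1
Acc 6: bank1 row3 -> HIT
Acc 7: bank2 row3 -> HIT
Acc 8: bank2 row0 -> MISS (open row0); precharges=2
Acc 9: bank2 row1 -> MISS (open row1); precharges=3
Acc 10: bank1 row3 -> HIT
Acc 11: bank2 row4 -> MISS (open row4); precharges=4
Acc 12: bank0 row4 -> MISS (open row4); precharges=5
Acc 13: bank1 row4 -> MISS (open row4); precharges=6

Answer: 6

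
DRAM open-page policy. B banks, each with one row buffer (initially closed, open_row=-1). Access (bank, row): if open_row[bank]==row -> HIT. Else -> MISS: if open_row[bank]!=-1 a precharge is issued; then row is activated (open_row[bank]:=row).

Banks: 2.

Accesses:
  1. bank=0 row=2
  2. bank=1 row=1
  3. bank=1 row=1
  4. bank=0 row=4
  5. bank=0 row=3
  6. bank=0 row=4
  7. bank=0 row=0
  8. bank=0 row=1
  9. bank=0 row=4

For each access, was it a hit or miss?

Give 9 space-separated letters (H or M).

Answer: M M H M M M M M M

Derivation:
Acc 1: bank0 row2 -> MISS (open row2); precharges=0
Acc 2: bank1 row1 -> MISS (open row1); precharges=0
Acc 3: bank1 row1 -> HIT
Acc 4: bank0 row4 -> MISS (open row4); precharges=1
Acc 5: bank0 row3 -> MISS (open row3); precharges=2
Acc 6: bank0 row4 -> MISS (open row4); precharges=3
Acc 7: bank0 row0 -> MISS (open row0); precharges=4
Acc 8: bank0 row1 -> MISS (open row1); precharges=5
Acc 9: bank0 row4 -> MISS (open row4); precharges=6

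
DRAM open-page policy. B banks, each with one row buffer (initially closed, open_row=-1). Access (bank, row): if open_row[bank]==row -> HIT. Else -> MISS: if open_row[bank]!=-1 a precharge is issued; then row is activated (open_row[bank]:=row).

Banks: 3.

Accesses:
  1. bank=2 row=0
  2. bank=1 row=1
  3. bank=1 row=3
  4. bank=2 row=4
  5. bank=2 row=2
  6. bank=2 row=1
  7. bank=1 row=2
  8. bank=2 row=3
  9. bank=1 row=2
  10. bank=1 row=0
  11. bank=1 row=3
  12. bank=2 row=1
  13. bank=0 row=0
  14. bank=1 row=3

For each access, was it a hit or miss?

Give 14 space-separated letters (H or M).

Acc 1: bank2 row0 -> MISS (open row0); precharges=0
Acc 2: bank1 row1 -> MISS (open row1); precharges=0
Acc 3: bank1 row3 -> MISS (open row3); precharges=1
Acc 4: bank2 row4 -> MISS (open row4); precharges=2
Acc 5: bank2 row2 -> MISS (open row2); precharges=3
Acc 6: bank2 row1 -> MISS (open row1); precharges=4
Acc 7: bank1 row2 -> MISS (open row2); precharges=5
Acc 8: bank2 row3 -> MISS (open row3); precharges=6
Acc 9: bank1 row2 -> HIT
Acc 10: bank1 row0 -> MISS (open row0); precharges=7
Acc 11: bank1 row3 -> MISS (open row3); precharges=8
Acc 12: bank2 row1 -> MISS (open row1); precharges=9
Acc 13: bank0 row0 -> MISS (open row0); precharges=9
Acc 14: bank1 row3 -> HIT

Answer: M M M M M M M M H M M M M H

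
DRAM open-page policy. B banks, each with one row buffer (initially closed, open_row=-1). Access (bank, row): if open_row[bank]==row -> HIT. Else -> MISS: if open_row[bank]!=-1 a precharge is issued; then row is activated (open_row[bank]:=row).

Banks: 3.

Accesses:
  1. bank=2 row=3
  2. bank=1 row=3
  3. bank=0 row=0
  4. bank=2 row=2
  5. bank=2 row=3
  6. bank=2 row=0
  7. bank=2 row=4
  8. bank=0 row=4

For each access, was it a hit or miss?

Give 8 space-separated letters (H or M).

Answer: M M M M M M M M

Derivation:
Acc 1: bank2 row3 -> MISS (open row3); precharges=0
Acc 2: bank1 row3 -> MISS (open row3); precharges=0
Acc 3: bank0 row0 -> MISS (open row0); precharges=0
Acc 4: bank2 row2 -> MISS (open row2); precharges=1
Acc 5: bank2 row3 -> MISS (open row3); precharges=2
Acc 6: bank2 row0 -> MISS (open row0); precharges=3
Acc 7: bank2 row4 -> MISS (open row4); precharges=4
Acc 8: bank0 row4 -> MISS (open row4); precharges=5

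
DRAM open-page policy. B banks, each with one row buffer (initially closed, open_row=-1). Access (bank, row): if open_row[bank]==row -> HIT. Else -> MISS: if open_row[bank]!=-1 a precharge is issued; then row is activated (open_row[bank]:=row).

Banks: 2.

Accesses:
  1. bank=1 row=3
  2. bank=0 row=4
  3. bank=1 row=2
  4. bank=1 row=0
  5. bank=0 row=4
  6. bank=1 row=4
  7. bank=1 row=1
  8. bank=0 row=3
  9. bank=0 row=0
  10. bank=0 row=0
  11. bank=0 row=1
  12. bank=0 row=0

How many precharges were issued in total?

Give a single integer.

Acc 1: bank1 row3 -> MISS (open row3); precharges=0
Acc 2: bank0 row4 -> MISS (open row4); precharges=0
Acc 3: bank1 row2 -> MISS (open row2); precharges=1
Acc 4: bank1 row0 -> MISS (open row0); precharges=2
Acc 5: bank0 row4 -> HIT
Acc 6: bank1 row4 -> MISS (open row4); precharges=3
Acc 7: bank1 row1 -> MISS (open row1); precharges=4
Acc 8: bank0 row3 -> MISS (open row3); precharges=5
Acc 9: bank0 row0 -> MISS (open row0); precharges=6
Acc 10: bank0 row0 -> HIT
Acc 11: bank0 row1 -> MISS (open row1); precharges=7
Acc 12: bank0 row0 -> MISS (open row0); precharges=8

Answer: 8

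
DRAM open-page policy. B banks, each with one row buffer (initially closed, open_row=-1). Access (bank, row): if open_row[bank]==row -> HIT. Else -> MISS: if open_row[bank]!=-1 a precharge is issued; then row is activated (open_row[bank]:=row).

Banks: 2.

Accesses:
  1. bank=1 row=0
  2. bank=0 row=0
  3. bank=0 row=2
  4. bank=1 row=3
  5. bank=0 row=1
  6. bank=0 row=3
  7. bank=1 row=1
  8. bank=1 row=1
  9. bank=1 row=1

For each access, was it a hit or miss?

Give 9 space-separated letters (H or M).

Acc 1: bank1 row0 -> MISS (open row0); precharges=0
Acc 2: bank0 row0 -> MISS (open row0); precharges=0
Acc 3: bank0 row2 -> MISS (open row2); precharges=1
Acc 4: bank1 row3 -> MISS (open row3); precharges=2
Acc 5: bank0 row1 -> MISS (open row1); precharges=3
Acc 6: bank0 row3 -> MISS (open row3); precharges=4
Acc 7: bank1 row1 -> MISS (open row1); precharges=5
Acc 8: bank1 row1 -> HIT
Acc 9: bank1 row1 -> HIT

Answer: M M M M M M M H H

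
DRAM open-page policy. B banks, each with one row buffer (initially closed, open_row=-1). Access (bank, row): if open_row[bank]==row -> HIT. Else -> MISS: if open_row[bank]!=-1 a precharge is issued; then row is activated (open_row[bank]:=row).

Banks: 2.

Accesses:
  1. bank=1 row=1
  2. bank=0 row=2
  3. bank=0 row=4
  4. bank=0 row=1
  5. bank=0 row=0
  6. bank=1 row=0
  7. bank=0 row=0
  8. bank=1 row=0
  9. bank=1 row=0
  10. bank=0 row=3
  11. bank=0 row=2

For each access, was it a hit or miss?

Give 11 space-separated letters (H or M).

Answer: M M M M M M H H H M M

Derivation:
Acc 1: bank1 row1 -> MISS (open row1); precharges=0
Acc 2: bank0 row2 -> MISS (open row2); precharges=0
Acc 3: bank0 row4 -> MISS (open row4); precharges=1
Acc 4: bank0 row1 -> MISS (open row1); precharges=2
Acc 5: bank0 row0 -> MISS (open row0); precharges=3
Acc 6: bank1 row0 -> MISS (open row0); precharges=4
Acc 7: bank0 row0 -> HIT
Acc 8: bank1 row0 -> HIT
Acc 9: bank1 row0 -> HIT
Acc 10: bank0 row3 -> MISS (open row3); precharges=5
Acc 11: bank0 row2 -> MISS (open row2); precharges=6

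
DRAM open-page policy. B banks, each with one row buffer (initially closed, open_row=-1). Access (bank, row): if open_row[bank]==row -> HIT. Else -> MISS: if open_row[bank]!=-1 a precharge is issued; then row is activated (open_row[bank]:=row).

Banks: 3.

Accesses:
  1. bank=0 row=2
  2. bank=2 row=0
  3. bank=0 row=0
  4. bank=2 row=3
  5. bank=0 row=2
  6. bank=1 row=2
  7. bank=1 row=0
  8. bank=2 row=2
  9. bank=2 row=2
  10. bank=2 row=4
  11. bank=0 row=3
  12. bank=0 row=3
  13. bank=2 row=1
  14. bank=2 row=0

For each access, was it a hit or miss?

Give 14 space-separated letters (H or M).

Answer: M M M M M M M M H M M H M M

Derivation:
Acc 1: bank0 row2 -> MISS (open row2); precharges=0
Acc 2: bank2 row0 -> MISS (open row0); precharges=0
Acc 3: bank0 row0 -> MISS (open row0); precharges=1
Acc 4: bank2 row3 -> MISS (open row3); precharges=2
Acc 5: bank0 row2 -> MISS (open row2); precharges=3
Acc 6: bank1 row2 -> MISS (open row2); precharges=3
Acc 7: bank1 row0 -> MISS (open row0); precharges=4
Acc 8: bank2 row2 -> MISS (open row2); precharges=5
Acc 9: bank2 row2 -> HIT
Acc 10: bank2 row4 -> MISS (open row4); precharges=6
Acc 11: bank0 row3 -> MISS (open row3); precharges=7
Acc 12: bank0 row3 -> HIT
Acc 13: bank2 row1 -> MISS (open row1); precharges=8
Acc 14: bank2 row0 -> MISS (open row0); precharges=9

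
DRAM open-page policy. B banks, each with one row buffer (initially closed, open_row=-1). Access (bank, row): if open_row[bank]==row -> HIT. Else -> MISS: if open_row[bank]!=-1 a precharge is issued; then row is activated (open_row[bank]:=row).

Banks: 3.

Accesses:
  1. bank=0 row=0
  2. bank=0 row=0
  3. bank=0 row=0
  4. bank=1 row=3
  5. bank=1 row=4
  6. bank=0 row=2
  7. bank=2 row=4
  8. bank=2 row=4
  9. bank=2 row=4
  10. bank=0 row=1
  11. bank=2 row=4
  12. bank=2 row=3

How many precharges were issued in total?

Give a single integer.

Answer: 4

Derivation:
Acc 1: bank0 row0 -> MISS (open row0); precharges=0
Acc 2: bank0 row0 -> HIT
Acc 3: bank0 row0 -> HIT
Acc 4: bank1 row3 -> MISS (open row3); precharges=0
Acc 5: bank1 row4 -> MISS (open row4); precharges=1
Acc 6: bank0 row2 -> MISS (open row2); precharges=2
Acc 7: bank2 row4 -> MISS (open row4); precharges=2
Acc 8: bank2 row4 -> HIT
Acc 9: bank2 row4 -> HIT
Acc 10: bank0 row1 -> MISS (open row1); precharges=3
Acc 11: bank2 row4 -> HIT
Acc 12: bank2 row3 -> MISS (open row3); precharges=4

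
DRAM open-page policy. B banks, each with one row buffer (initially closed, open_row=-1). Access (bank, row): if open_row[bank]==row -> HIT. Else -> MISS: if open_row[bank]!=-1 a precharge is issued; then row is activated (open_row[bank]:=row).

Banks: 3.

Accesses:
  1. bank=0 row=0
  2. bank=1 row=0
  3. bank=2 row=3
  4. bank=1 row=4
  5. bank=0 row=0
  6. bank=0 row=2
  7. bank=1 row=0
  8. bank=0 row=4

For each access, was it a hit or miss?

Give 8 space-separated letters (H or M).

Acc 1: bank0 row0 -> MISS (open row0); precharges=0
Acc 2: bank1 row0 -> MISS (open row0); precharges=0
Acc 3: bank2 row3 -> MISS (open row3); precharges=0
Acc 4: bank1 row4 -> MISS (open row4); precharges=1
Acc 5: bank0 row0 -> HIT
Acc 6: bank0 row2 -> MISS (open row2); precharges=2
Acc 7: bank1 row0 -> MISS (open row0); precharges=3
Acc 8: bank0 row4 -> MISS (open row4); precharges=4

Answer: M M M M H M M M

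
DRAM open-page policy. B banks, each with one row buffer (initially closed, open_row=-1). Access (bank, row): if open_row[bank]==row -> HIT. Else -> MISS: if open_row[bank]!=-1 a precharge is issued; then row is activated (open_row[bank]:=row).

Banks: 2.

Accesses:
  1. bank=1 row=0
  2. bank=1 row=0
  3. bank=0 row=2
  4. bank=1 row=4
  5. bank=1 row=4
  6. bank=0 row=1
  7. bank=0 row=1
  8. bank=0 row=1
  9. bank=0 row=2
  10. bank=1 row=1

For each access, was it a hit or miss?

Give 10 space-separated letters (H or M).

Acc 1: bank1 row0 -> MISS (open row0); precharges=0
Acc 2: bank1 row0 -> HIT
Acc 3: bank0 row2 -> MISS (open row2); precharges=0
Acc 4: bank1 row4 -> MISS (open row4); precharges=1
Acc 5: bank1 row4 -> HIT
Acc 6: bank0 row1 -> MISS (open row1); precharges=2
Acc 7: bank0 row1 -> HIT
Acc 8: bank0 row1 -> HIT
Acc 9: bank0 row2 -> MISS (open row2); precharges=3
Acc 10: bank1 row1 -> MISS (open row1); precharges=4

Answer: M H M M H M H H M M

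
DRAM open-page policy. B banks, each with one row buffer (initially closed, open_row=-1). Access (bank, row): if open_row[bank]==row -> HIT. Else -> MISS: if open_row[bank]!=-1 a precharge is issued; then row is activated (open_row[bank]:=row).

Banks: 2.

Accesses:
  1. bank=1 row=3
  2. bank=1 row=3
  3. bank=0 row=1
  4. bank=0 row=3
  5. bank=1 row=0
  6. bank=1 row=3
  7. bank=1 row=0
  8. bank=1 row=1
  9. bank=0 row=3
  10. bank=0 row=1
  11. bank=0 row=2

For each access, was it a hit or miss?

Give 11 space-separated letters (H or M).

Answer: M H M M M M M M H M M

Derivation:
Acc 1: bank1 row3 -> MISS (open row3); precharges=0
Acc 2: bank1 row3 -> HIT
Acc 3: bank0 row1 -> MISS (open row1); precharges=0
Acc 4: bank0 row3 -> MISS (open row3); precharges=1
Acc 5: bank1 row0 -> MISS (open row0); precharges=2
Acc 6: bank1 row3 -> MISS (open row3); precharges=3
Acc 7: bank1 row0 -> MISS (open row0); precharges=4
Acc 8: bank1 row1 -> MISS (open row1); precharges=5
Acc 9: bank0 row3 -> HIT
Acc 10: bank0 row1 -> MISS (open row1); precharges=6
Acc 11: bank0 row2 -> MISS (open row2); precharges=7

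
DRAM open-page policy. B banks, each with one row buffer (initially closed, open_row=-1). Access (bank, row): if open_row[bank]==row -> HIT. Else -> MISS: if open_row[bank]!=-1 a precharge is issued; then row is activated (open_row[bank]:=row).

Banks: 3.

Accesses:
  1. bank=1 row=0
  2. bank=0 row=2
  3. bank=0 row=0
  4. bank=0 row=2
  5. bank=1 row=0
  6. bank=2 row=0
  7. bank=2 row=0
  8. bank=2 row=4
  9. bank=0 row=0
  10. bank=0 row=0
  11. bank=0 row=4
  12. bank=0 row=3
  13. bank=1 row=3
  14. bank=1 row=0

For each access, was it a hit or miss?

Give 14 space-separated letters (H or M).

Answer: M M M M H M H M M H M M M M

Derivation:
Acc 1: bank1 row0 -> MISS (open row0); precharges=0
Acc 2: bank0 row2 -> MISS (open row2); precharges=0
Acc 3: bank0 row0 -> MISS (open row0); precharges=1
Acc 4: bank0 row2 -> MISS (open row2); precharges=2
Acc 5: bank1 row0 -> HIT
Acc 6: bank2 row0 -> MISS (open row0); precharges=2
Acc 7: bank2 row0 -> HIT
Acc 8: bank2 row4 -> MISS (open row4); precharges=3
Acc 9: bank0 row0 -> MISS (open row0); precharges=4
Acc 10: bank0 row0 -> HIT
Acc 11: bank0 row4 -> MISS (open row4); precharges=5
Acc 12: bank0 row3 -> MISS (open row3); precharges=6
Acc 13: bank1 row3 -> MISS (open row3); precharges=7
Acc 14: bank1 row0 -> MISS (open row0); precharges=8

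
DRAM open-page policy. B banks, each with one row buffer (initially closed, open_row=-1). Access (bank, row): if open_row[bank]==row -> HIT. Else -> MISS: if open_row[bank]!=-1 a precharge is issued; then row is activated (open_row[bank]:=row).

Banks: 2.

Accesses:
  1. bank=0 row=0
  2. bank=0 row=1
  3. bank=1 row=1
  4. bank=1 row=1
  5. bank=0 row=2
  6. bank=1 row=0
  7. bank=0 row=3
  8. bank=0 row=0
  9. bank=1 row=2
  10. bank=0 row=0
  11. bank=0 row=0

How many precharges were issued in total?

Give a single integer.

Answer: 6

Derivation:
Acc 1: bank0 row0 -> MISS (open row0); precharges=0
Acc 2: bank0 row1 -> MISS (open row1); precharges=1
Acc 3: bank1 row1 -> MISS (open row1); precharges=1
Acc 4: bank1 row1 -> HIT
Acc 5: bank0 row2 -> MISS (open row2); precharges=2
Acc 6: bank1 row0 -> MISS (open row0); precharges=3
Acc 7: bank0 row3 -> MISS (open row3); precharges=4
Acc 8: bank0 row0 -> MISS (open row0); precharges=5
Acc 9: bank1 row2 -> MISS (open row2); precharges=6
Acc 10: bank0 row0 -> HIT
Acc 11: bank0 row0 -> HIT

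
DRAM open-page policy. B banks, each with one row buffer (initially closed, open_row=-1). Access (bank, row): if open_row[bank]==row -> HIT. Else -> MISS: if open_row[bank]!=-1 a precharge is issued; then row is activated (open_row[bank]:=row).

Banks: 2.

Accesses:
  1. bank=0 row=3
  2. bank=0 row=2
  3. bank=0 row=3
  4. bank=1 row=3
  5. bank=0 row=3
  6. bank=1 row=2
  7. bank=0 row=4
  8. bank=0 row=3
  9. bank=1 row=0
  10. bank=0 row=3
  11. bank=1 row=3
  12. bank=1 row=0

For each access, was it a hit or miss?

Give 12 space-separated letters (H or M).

Acc 1: bank0 row3 -> MISS (open row3); precharges=0
Acc 2: bank0 row2 -> MISS (open row2); precharges=1
Acc 3: bank0 row3 -> MISS (open row3); precharges=2
Acc 4: bank1 row3 -> MISS (open row3); precharges=2
Acc 5: bank0 row3 -> HIT
Acc 6: bank1 row2 -> MISS (open row2); precharges=3
Acc 7: bank0 row4 -> MISS (open row4); precharges=4
Acc 8: bank0 row3 -> MISS (open row3); precharges=5
Acc 9: bank1 row0 -> MISS (open row0); precharges=6
Acc 10: bank0 row3 -> HIT
Acc 11: bank1 row3 -> MISS (open row3); precharges=7
Acc 12: bank1 row0 -> MISS (open row0); precharges=8

Answer: M M M M H M M M M H M M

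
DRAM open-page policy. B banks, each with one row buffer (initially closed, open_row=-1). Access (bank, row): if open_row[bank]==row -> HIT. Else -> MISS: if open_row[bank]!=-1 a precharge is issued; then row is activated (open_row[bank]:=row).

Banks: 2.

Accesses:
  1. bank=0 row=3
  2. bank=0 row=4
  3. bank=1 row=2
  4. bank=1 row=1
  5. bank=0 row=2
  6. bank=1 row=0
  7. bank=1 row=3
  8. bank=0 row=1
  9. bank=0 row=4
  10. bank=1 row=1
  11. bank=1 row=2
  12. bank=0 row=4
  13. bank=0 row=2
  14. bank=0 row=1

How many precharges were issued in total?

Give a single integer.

Acc 1: bank0 row3 -> MISS (open row3); precharges=0
Acc 2: bank0 row4 -> MISS (open row4); precharges=1
Acc 3: bank1 row2 -> MISS (open row2); precharges=1
Acc 4: bank1 row1 -> MISS (open row1); precharges=2
Acc 5: bank0 row2 -> MISS (open row2); precharges=3
Acc 6: bank1 row0 -> MISS (open row0); precharges=4
Acc 7: bank1 row3 -> MISS (open row3); precharges=5
Acc 8: bank0 row1 -> MISS (open row1); precharges=6
Acc 9: bank0 row4 -> MISS (open row4); precharges=7
Acc 10: bank1 row1 -> MISS (open row1); precharges=8
Acc 11: bank1 row2 -> MISS (open row2); precharges=9
Acc 12: bank0 row4 -> HIT
Acc 13: bank0 row2 -> MISS (open row2); precharges=10
Acc 14: bank0 row1 -> MISS (open row1); precharges=11

Answer: 11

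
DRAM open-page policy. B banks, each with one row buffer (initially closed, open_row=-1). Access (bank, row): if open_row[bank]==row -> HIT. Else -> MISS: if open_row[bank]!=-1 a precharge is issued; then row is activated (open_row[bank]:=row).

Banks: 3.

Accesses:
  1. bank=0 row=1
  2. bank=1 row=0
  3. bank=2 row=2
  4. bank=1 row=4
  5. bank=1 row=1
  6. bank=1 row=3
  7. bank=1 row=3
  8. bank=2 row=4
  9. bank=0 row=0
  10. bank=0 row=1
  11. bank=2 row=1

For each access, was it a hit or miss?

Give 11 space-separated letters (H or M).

Answer: M M M M M M H M M M M

Derivation:
Acc 1: bank0 row1 -> MISS (open row1); precharges=0
Acc 2: bank1 row0 -> MISS (open row0); precharges=0
Acc 3: bank2 row2 -> MISS (open row2); precharges=0
Acc 4: bank1 row4 -> MISS (open row4); precharges=1
Acc 5: bank1 row1 -> MISS (open row1); precharges=2
Acc 6: bank1 row3 -> MISS (open row3); precharges=3
Acc 7: bank1 row3 -> HIT
Acc 8: bank2 row4 -> MISS (open row4); precharges=4
Acc 9: bank0 row0 -> MISS (open row0); precharges=5
Acc 10: bank0 row1 -> MISS (open row1); precharges=6
Acc 11: bank2 row1 -> MISS (open row1); precharges=7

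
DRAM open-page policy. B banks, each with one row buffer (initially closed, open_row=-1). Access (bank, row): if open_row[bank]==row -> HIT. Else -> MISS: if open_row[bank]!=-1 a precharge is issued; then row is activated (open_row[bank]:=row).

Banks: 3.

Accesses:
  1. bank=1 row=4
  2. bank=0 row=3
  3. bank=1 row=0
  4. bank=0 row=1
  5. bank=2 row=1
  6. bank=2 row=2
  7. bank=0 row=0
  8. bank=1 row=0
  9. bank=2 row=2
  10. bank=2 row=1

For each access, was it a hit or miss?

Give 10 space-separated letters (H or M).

Acc 1: bank1 row4 -> MISS (open row4); precharges=0
Acc 2: bank0 row3 -> MISS (open row3); precharges=0
Acc 3: bank1 row0 -> MISS (open row0); precharges=1
Acc 4: bank0 row1 -> MISS (open row1); precharges=2
Acc 5: bank2 row1 -> MISS (open row1); precharges=2
Acc 6: bank2 row2 -> MISS (open row2); precharges=3
Acc 7: bank0 row0 -> MISS (open row0); precharges=4
Acc 8: bank1 row0 -> HIT
Acc 9: bank2 row2 -> HIT
Acc 10: bank2 row1 -> MISS (open row1); precharges=5

Answer: M M M M M M M H H M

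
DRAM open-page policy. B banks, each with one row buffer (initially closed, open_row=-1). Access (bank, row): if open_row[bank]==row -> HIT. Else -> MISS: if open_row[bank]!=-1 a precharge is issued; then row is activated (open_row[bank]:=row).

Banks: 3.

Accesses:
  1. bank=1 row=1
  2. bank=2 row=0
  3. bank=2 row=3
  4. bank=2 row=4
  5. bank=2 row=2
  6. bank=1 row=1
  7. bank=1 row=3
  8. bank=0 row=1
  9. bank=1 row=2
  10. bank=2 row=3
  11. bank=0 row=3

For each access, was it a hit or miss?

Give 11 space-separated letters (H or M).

Answer: M M M M M H M M M M M

Derivation:
Acc 1: bank1 row1 -> MISS (open row1); precharges=0
Acc 2: bank2 row0 -> MISS (open row0); precharges=0
Acc 3: bank2 row3 -> MISS (open row3); precharges=1
Acc 4: bank2 row4 -> MISS (open row4); precharges=2
Acc 5: bank2 row2 -> MISS (open row2); precharges=3
Acc 6: bank1 row1 -> HIT
Acc 7: bank1 row3 -> MISS (open row3); precharges=4
Acc 8: bank0 row1 -> MISS (open row1); precharges=4
Acc 9: bank1 row2 -> MISS (open row2); precharges=5
Acc 10: bank2 row3 -> MISS (open row3); precharges=6
Acc 11: bank0 row3 -> MISS (open row3); precharges=7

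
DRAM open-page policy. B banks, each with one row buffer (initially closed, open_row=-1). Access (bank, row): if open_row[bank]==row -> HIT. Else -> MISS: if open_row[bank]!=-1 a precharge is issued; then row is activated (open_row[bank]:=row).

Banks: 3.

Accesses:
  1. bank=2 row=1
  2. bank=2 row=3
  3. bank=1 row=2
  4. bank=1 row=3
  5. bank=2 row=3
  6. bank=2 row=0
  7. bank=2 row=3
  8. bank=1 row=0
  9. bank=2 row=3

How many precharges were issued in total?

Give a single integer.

Acc 1: bank2 row1 -> MISS (open row1); precharges=0
Acc 2: bank2 row3 -> MISS (open row3); precharges=1
Acc 3: bank1 row2 -> MISS (open row2); precharges=1
Acc 4: bank1 row3 -> MISS (open row3); precharges=2
Acc 5: bank2 row3 -> HIT
Acc 6: bank2 row0 -> MISS (open row0); precharges=3
Acc 7: bank2 row3 -> MISS (open row3); precharges=4
Acc 8: bank1 row0 -> MISS (open row0); precharges=5
Acc 9: bank2 row3 -> HIT

Answer: 5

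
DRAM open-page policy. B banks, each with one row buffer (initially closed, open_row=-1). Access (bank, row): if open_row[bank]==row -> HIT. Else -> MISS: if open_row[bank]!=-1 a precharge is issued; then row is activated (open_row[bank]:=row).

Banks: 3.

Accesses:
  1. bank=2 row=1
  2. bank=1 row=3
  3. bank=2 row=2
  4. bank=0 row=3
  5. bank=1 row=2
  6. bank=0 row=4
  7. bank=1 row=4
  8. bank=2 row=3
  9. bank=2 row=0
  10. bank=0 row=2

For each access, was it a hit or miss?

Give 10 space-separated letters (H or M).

Acc 1: bank2 row1 -> MISS (open row1); precharges=0
Acc 2: bank1 row3 -> MISS (open row3); precharges=0
Acc 3: bank2 row2 -> MISS (open row2); precharges=1
Acc 4: bank0 row3 -> MISS (open row3); precharges=1
Acc 5: bank1 row2 -> MISS (open row2); precharges=2
Acc 6: bank0 row4 -> MISS (open row4); precharges=3
Acc 7: bank1 row4 -> MISS (open row4); precharges=4
Acc 8: bank2 row3 -> MISS (open row3); precharges=5
Acc 9: bank2 row0 -> MISS (open row0); precharges=6
Acc 10: bank0 row2 -> MISS (open row2); precharges=7

Answer: M M M M M M M M M M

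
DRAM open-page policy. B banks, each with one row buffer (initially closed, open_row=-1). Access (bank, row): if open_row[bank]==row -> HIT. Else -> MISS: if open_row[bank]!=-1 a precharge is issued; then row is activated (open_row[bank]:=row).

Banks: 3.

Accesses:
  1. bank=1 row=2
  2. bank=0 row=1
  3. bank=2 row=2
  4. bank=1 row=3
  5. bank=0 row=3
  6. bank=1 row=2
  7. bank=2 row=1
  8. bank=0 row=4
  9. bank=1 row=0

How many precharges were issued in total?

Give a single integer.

Acc 1: bank1 row2 -> MISS (open row2); precharges=0
Acc 2: bank0 row1 -> MISS (open row1); precharges=0
Acc 3: bank2 row2 -> MISS (open row2); precharges=0
Acc 4: bank1 row3 -> MISS (open row3); precharges=1
Acc 5: bank0 row3 -> MISS (open row3); precharges=2
Acc 6: bank1 row2 -> MISS (open row2); precharges=3
Acc 7: bank2 row1 -> MISS (open row1); precharges=4
Acc 8: bank0 row4 -> MISS (open row4); precharges=5
Acc 9: bank1 row0 -> MISS (open row0); precharges=6

Answer: 6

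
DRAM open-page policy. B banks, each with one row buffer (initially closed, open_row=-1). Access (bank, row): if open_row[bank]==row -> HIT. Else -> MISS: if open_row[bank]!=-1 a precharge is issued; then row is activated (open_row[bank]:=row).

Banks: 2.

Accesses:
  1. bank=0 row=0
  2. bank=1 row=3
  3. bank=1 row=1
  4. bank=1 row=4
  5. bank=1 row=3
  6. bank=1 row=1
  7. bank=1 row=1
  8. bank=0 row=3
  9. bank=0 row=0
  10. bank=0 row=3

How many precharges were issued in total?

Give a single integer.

Answer: 7

Derivation:
Acc 1: bank0 row0 -> MISS (open row0); precharges=0
Acc 2: bank1 row3 -> MISS (open row3); precharges=0
Acc 3: bank1 row1 -> MISS (open row1); precharges=1
Acc 4: bank1 row4 -> MISS (open row4); precharges=2
Acc 5: bank1 row3 -> MISS (open row3); precharges=3
Acc 6: bank1 row1 -> MISS (open row1); precharges=4
Acc 7: bank1 row1 -> HIT
Acc 8: bank0 row3 -> MISS (open row3); precharges=5
Acc 9: bank0 row0 -> MISS (open row0); precharges=6
Acc 10: bank0 row3 -> MISS (open row3); precharges=7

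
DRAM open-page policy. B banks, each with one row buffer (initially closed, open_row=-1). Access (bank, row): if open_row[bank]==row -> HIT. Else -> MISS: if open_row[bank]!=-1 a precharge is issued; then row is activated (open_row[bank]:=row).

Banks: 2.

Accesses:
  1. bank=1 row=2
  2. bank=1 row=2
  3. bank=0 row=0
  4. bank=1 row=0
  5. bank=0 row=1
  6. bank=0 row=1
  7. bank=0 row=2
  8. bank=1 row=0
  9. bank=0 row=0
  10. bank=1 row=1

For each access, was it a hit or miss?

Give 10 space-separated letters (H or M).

Acc 1: bank1 row2 -> MISS (open row2); precharges=0
Acc 2: bank1 row2 -> HIT
Acc 3: bank0 row0 -> MISS (open row0); precharges=0
Acc 4: bank1 row0 -> MISS (open row0); precharges=1
Acc 5: bank0 row1 -> MISS (open row1); precharges=2
Acc 6: bank0 row1 -> HIT
Acc 7: bank0 row2 -> MISS (open row2); precharges=3
Acc 8: bank1 row0 -> HIT
Acc 9: bank0 row0 -> MISS (open row0); precharges=4
Acc 10: bank1 row1 -> MISS (open row1); precharges=5

Answer: M H M M M H M H M M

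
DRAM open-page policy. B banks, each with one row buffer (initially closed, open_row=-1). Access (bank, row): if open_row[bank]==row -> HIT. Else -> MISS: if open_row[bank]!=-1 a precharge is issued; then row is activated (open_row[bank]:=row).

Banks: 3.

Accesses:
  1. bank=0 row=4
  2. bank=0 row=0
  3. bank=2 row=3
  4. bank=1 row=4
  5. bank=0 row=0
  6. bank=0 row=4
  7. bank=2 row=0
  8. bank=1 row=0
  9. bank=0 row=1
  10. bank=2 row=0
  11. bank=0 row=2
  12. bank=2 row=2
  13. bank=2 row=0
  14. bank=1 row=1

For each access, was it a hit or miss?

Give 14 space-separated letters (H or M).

Acc 1: bank0 row4 -> MISS (open row4); precharges=0
Acc 2: bank0 row0 -> MISS (open row0); precharges=1
Acc 3: bank2 row3 -> MISS (open row3); precharges=1
Acc 4: bank1 row4 -> MISS (open row4); precharges=1
Acc 5: bank0 row0 -> HIT
Acc 6: bank0 row4 -> MISS (open row4); precharges=2
Acc 7: bank2 row0 -> MISS (open row0); precharges=3
Acc 8: bank1 row0 -> MISS (open row0); precharges=4
Acc 9: bank0 row1 -> MISS (open row1); precharges=5
Acc 10: bank2 row0 -> HIT
Acc 11: bank0 row2 -> MISS (open row2); precharges=6
Acc 12: bank2 row2 -> MISS (open row2); precharges=7
Acc 13: bank2 row0 -> MISS (open row0); precharges=8
Acc 14: bank1 row1 -> MISS (open row1); precharges=9

Answer: M M M M H M M M M H M M M M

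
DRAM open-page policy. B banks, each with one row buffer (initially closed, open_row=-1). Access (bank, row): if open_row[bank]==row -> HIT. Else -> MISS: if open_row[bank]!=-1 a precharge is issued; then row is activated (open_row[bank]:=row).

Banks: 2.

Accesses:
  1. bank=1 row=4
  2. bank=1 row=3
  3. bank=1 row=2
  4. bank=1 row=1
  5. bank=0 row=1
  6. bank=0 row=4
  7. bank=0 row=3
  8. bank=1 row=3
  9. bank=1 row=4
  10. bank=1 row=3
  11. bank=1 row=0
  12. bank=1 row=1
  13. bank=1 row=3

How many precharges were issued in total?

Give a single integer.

Acc 1: bank1 row4 -> MISS (open row4); precharges=0
Acc 2: bank1 row3 -> MISS (open row3); precharges=1
Acc 3: bank1 row2 -> MISS (open row2); precharges=2
Acc 4: bank1 row1 -> MISS (open row1); precharges=3
Acc 5: bank0 row1 -> MISS (open row1); precharges=3
Acc 6: bank0 row4 -> MISS (open row4); precharges=4
Acc 7: bank0 row3 -> MISS (open row3); precharges=5
Acc 8: bank1 row3 -> MISS (open row3); precharges=6
Acc 9: bank1 row4 -> MISS (open row4); precharges=7
Acc 10: bank1 row3 -> MISS (open row3); precharges=8
Acc 11: bank1 row0 -> MISS (open row0); precharges=9
Acc 12: bank1 row1 -> MISS (open row1); precharges=10
Acc 13: bank1 row3 -> MISS (open row3); precharges=11

Answer: 11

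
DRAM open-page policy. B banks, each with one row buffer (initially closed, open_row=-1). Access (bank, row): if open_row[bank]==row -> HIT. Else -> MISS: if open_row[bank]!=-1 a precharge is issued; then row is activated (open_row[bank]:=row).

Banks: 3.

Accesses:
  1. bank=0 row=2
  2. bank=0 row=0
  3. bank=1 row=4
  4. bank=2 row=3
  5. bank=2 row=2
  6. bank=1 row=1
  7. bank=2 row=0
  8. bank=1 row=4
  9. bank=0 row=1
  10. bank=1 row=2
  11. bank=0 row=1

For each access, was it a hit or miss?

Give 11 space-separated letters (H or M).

Answer: M M M M M M M M M M H

Derivation:
Acc 1: bank0 row2 -> MISS (open row2); precharges=0
Acc 2: bank0 row0 -> MISS (open row0); precharges=1
Acc 3: bank1 row4 -> MISS (open row4); precharges=1
Acc 4: bank2 row3 -> MISS (open row3); precharges=1
Acc 5: bank2 row2 -> MISS (open row2); precharges=2
Acc 6: bank1 row1 -> MISS (open row1); precharges=3
Acc 7: bank2 row0 -> MISS (open row0); precharges=4
Acc 8: bank1 row4 -> MISS (open row4); precharges=5
Acc 9: bank0 row1 -> MISS (open row1); precharges=6
Acc 10: bank1 row2 -> MISS (open row2); precharges=7
Acc 11: bank0 row1 -> HIT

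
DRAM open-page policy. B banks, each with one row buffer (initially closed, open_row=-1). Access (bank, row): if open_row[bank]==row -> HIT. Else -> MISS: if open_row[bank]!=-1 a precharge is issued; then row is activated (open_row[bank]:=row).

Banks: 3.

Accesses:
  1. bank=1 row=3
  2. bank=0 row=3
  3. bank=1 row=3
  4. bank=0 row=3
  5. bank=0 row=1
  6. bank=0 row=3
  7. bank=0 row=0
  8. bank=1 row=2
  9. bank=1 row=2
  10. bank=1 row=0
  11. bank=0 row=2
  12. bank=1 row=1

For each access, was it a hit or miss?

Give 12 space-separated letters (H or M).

Acc 1: bank1 row3 -> MISS (open row3); precharges=0
Acc 2: bank0 row3 -> MISS (open row3); precharges=0
Acc 3: bank1 row3 -> HIT
Acc 4: bank0 row3 -> HIT
Acc 5: bank0 row1 -> MISS (open row1); precharges=1
Acc 6: bank0 row3 -> MISS (open row3); precharges=2
Acc 7: bank0 row0 -> MISS (open row0); precharges=3
Acc 8: bank1 row2 -> MISS (open row2); precharges=4
Acc 9: bank1 row2 -> HIT
Acc 10: bank1 row0 -> MISS (open row0); precharges=5
Acc 11: bank0 row2 -> MISS (open row2); precharges=6
Acc 12: bank1 row1 -> MISS (open row1); precharges=7

Answer: M M H H M M M M H M M M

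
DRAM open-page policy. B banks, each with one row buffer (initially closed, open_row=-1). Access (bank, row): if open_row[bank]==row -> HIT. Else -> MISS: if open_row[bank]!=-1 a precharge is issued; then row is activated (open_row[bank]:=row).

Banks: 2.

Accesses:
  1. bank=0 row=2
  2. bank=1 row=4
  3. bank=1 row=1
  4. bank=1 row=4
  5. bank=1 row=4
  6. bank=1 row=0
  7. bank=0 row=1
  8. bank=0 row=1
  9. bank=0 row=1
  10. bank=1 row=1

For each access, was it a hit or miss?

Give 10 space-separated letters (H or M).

Acc 1: bank0 row2 -> MISS (open row2); precharges=0
Acc 2: bank1 row4 -> MISS (open row4); precharges=0
Acc 3: bank1 row1 -> MISS (open row1); precharges=1
Acc 4: bank1 row4 -> MISS (open row4); precharges=2
Acc 5: bank1 row4 -> HIT
Acc 6: bank1 row0 -> MISS (open row0); precharges=3
Acc 7: bank0 row1 -> MISS (open row1); precharges=4
Acc 8: bank0 row1 -> HIT
Acc 9: bank0 row1 -> HIT
Acc 10: bank1 row1 -> MISS (open row1); precharges=5

Answer: M M M M H M M H H M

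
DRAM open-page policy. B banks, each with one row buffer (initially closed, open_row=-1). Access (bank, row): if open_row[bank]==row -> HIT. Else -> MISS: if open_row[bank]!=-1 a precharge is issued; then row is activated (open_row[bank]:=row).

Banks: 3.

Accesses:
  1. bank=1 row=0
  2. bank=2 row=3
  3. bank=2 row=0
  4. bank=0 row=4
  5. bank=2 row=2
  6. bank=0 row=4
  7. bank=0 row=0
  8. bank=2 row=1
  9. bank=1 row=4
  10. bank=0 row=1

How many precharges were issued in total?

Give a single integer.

Acc 1: bank1 row0 -> MISS (open row0); precharges=0
Acc 2: bank2 row3 -> MISS (open row3); precharges=0
Acc 3: bank2 row0 -> MISS (open row0); precharges=1
Acc 4: bank0 row4 -> MISS (open row4); precharges=1
Acc 5: bank2 row2 -> MISS (open row2); precharges=2
Acc 6: bank0 row4 -> HIT
Acc 7: bank0 row0 -> MISS (open row0); precharges=3
Acc 8: bank2 row1 -> MISS (open row1); precharges=4
Acc 9: bank1 row4 -> MISS (open row4); precharges=5
Acc 10: bank0 row1 -> MISS (open row1); precharges=6

Answer: 6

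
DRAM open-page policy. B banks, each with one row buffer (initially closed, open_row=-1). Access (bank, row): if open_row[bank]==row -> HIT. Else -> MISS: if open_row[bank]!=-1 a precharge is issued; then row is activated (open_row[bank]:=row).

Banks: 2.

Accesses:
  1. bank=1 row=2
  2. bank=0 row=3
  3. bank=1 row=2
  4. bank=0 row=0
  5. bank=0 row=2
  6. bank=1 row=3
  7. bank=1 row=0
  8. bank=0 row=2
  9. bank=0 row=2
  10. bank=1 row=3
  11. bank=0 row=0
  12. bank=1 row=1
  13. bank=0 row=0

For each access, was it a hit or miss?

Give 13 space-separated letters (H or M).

Acc 1: bank1 row2 -> MISS (open row2); precharges=0
Acc 2: bank0 row3 -> MISS (open row3); precharges=0
Acc 3: bank1 row2 -> HIT
Acc 4: bank0 row0 -> MISS (open row0); precharges=1
Acc 5: bank0 row2 -> MISS (open row2); precharges=2
Acc 6: bank1 row3 -> MISS (open row3); precharges=3
Acc 7: bank1 row0 -> MISS (open row0); precharges=4
Acc 8: bank0 row2 -> HIT
Acc 9: bank0 row2 -> HIT
Acc 10: bank1 row3 -> MISS (open row3); precharges=5
Acc 11: bank0 row0 -> MISS (open row0); precharges=6
Acc 12: bank1 row1 -> MISS (open row1); precharges=7
Acc 13: bank0 row0 -> HIT

Answer: M M H M M M M H H M M M H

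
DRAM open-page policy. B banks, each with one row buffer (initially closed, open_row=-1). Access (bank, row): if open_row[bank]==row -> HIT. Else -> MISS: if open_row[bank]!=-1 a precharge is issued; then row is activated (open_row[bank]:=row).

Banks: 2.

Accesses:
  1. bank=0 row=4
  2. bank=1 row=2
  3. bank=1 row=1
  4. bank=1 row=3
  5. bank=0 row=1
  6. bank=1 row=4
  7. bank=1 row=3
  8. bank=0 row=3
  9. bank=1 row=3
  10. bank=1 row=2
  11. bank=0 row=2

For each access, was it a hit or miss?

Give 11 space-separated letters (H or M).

Acc 1: bank0 row4 -> MISS (open row4); precharges=0
Acc 2: bank1 row2 -> MISS (open row2); precharges=0
Acc 3: bank1 row1 -> MISS (open row1); precharges=1
Acc 4: bank1 row3 -> MISS (open row3); precharges=2
Acc 5: bank0 row1 -> MISS (open row1); precharges=3
Acc 6: bank1 row4 -> MISS (open row4); precharges=4
Acc 7: bank1 row3 -> MISS (open row3); precharges=5
Acc 8: bank0 row3 -> MISS (open row3); precharges=6
Acc 9: bank1 row3 -> HIT
Acc 10: bank1 row2 -> MISS (open row2); precharges=7
Acc 11: bank0 row2 -> MISS (open row2); precharges=8

Answer: M M M M M M M M H M M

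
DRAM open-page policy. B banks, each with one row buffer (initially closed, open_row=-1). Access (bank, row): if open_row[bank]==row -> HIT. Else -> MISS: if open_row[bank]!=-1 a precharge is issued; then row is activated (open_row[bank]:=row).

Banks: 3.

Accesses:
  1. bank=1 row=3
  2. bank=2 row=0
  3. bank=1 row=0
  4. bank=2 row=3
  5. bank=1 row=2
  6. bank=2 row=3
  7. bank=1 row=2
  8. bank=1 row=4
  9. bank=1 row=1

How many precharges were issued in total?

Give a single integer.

Answer: 5

Derivation:
Acc 1: bank1 row3 -> MISS (open row3); precharges=0
Acc 2: bank2 row0 -> MISS (open row0); precharges=0
Acc 3: bank1 row0 -> MISS (open row0); precharges=1
Acc 4: bank2 row3 -> MISS (open row3); precharges=2
Acc 5: bank1 row2 -> MISS (open row2); precharges=3
Acc 6: bank2 row3 -> HIT
Acc 7: bank1 row2 -> HIT
Acc 8: bank1 row4 -> MISS (open row4); precharges=4
Acc 9: bank1 row1 -> MISS (open row1); precharges=5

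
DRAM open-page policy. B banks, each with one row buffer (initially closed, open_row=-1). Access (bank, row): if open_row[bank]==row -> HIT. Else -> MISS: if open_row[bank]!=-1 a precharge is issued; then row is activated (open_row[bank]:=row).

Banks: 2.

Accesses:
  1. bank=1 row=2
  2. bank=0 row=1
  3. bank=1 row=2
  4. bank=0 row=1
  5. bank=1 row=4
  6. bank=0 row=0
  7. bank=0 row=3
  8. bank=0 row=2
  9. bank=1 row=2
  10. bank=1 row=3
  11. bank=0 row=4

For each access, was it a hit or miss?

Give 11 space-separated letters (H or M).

Acc 1: bank1 row2 -> MISS (open row2); precharges=0
Acc 2: bank0 row1 -> MISS (open row1); precharges=0
Acc 3: bank1 row2 -> HIT
Acc 4: bank0 row1 -> HIT
Acc 5: bank1 row4 -> MISS (open row4); precharges=1
Acc 6: bank0 row0 -> MISS (open row0); precharges=2
Acc 7: bank0 row3 -> MISS (open row3); precharges=3
Acc 8: bank0 row2 -> MISS (open row2); precharges=4
Acc 9: bank1 row2 -> MISS (open row2); precharges=5
Acc 10: bank1 row3 -> MISS (open row3); precharges=6
Acc 11: bank0 row4 -> MISS (open row4); precharges=7

Answer: M M H H M M M M M M M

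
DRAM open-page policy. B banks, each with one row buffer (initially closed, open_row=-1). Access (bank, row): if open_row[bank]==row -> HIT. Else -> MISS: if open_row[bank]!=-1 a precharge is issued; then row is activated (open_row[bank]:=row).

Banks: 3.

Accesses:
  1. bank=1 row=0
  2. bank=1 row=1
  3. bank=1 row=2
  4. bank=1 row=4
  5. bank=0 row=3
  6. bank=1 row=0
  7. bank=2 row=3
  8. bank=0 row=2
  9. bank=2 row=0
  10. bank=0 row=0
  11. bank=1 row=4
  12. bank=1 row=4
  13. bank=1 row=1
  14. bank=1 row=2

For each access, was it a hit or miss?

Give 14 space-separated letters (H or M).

Answer: M M M M M M M M M M M H M M

Derivation:
Acc 1: bank1 row0 -> MISS (open row0); precharges=0
Acc 2: bank1 row1 -> MISS (open row1); precharges=1
Acc 3: bank1 row2 -> MISS (open row2); precharges=2
Acc 4: bank1 row4 -> MISS (open row4); precharges=3
Acc 5: bank0 row3 -> MISS (open row3); precharges=3
Acc 6: bank1 row0 -> MISS (open row0); precharges=4
Acc 7: bank2 row3 -> MISS (open row3); precharges=4
Acc 8: bank0 row2 -> MISS (open row2); precharges=5
Acc 9: bank2 row0 -> MISS (open row0); precharges=6
Acc 10: bank0 row0 -> MISS (open row0); precharges=7
Acc 11: bank1 row4 -> MISS (open row4); precharges=8
Acc 12: bank1 row4 -> HIT
Acc 13: bank1 row1 -> MISS (open row1); precharges=9
Acc 14: bank1 row2 -> MISS (open row2); precharges=10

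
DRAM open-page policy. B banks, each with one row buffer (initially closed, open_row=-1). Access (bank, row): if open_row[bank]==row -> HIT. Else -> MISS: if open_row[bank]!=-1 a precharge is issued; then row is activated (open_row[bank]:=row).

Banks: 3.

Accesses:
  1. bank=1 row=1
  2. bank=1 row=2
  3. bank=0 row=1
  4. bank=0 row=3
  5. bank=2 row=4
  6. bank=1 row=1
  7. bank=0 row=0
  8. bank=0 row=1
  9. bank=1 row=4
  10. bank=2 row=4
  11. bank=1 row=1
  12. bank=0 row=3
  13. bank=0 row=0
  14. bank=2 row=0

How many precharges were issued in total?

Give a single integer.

Acc 1: bank1 row1 -> MISS (open row1); precharges=0
Acc 2: bank1 row2 -> MISS (open row2); precharges=1
Acc 3: bank0 row1 -> MISS (open row1); precharges=1
Acc 4: bank0 row3 -> MISS (open row3); precharges=2
Acc 5: bank2 row4 -> MISS (open row4); precharges=2
Acc 6: bank1 row1 -> MISS (open row1); precharges=3
Acc 7: bank0 row0 -> MISS (open row0); precharges=4
Acc 8: bank0 row1 -> MISS (open row1); precharges=5
Acc 9: bank1 row4 -> MISS (open row4); precharges=6
Acc 10: bank2 row4 -> HIT
Acc 11: bank1 row1 -> MISS (open row1); precharges=7
Acc 12: bank0 row3 -> MISS (open row3); precharges=8
Acc 13: bank0 row0 -> MISS (open row0); precharges=9
Acc 14: bank2 row0 -> MISS (open row0); precharges=10

Answer: 10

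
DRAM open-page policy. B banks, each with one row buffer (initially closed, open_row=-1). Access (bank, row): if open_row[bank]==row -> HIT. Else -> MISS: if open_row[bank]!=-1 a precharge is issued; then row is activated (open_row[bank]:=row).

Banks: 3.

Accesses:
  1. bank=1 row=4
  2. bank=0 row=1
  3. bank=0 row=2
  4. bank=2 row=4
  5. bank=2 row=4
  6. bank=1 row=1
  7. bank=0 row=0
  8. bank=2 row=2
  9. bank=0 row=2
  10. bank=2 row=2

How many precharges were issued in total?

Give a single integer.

Answer: 5

Derivation:
Acc 1: bank1 row4 -> MISS (open row4); precharges=0
Acc 2: bank0 row1 -> MISS (open row1); precharges=0
Acc 3: bank0 row2 -> MISS (open row2); precharges=1
Acc 4: bank2 row4 -> MISS (open row4); precharges=1
Acc 5: bank2 row4 -> HIT
Acc 6: bank1 row1 -> MISS (open row1); precharges=2
Acc 7: bank0 row0 -> MISS (open row0); precharges=3
Acc 8: bank2 row2 -> MISS (open row2); precharges=4
Acc 9: bank0 row2 -> MISS (open row2); precharges=5
Acc 10: bank2 row2 -> HIT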